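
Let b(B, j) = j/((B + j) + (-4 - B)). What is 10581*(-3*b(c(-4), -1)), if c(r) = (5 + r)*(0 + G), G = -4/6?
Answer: -31743/5 ≈ -6348.6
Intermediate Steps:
G = -2/3 (G = -4*1/6 = -2/3 ≈ -0.66667)
c(r) = -10/3 - 2*r/3 (c(r) = (5 + r)*(0 - 2/3) = (5 + r)*(-2/3) = -10/3 - 2*r/3)
b(B, j) = j/(-4 + j)
10581*(-3*b(c(-4), -1)) = 10581*(-(-3)/(-4 - 1)) = 10581*(-(-3)/(-5)) = 10581*(-(-3)*(-1)/5) = 10581*(-3*1/5) = 10581*(-3/5) = -31743/5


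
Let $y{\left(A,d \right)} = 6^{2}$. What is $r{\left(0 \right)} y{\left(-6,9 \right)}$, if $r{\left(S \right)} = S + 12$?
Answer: $432$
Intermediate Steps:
$r{\left(S \right)} = 12 + S$
$y{\left(A,d \right)} = 36$
$r{\left(0 \right)} y{\left(-6,9 \right)} = \left(12 + 0\right) 36 = 12 \cdot 36 = 432$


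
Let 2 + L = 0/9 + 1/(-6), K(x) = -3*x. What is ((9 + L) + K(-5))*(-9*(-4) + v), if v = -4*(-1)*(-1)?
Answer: 2096/3 ≈ 698.67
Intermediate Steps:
L = -13/6 (L = -2 + (0/9 + 1/(-6)) = -2 + (0*(⅑) + 1*(-⅙)) = -2 + (0 - ⅙) = -2 - ⅙ = -13/6 ≈ -2.1667)
v = -4 (v = 4*(-1) = -4)
((9 + L) + K(-5))*(-9*(-4) + v) = ((9 - 13/6) - 3*(-5))*(-9*(-4) - 4) = (41/6 + 15)*(36 - 4) = (131/6)*32 = 2096/3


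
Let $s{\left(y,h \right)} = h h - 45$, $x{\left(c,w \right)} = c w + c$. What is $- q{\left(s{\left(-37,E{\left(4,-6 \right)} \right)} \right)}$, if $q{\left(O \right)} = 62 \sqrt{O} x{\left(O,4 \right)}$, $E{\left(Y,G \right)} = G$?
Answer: $8370 i \approx 8370.0 i$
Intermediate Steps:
$x{\left(c,w \right)} = c + c w$
$s{\left(y,h \right)} = -45 + h^{2}$ ($s{\left(y,h \right)} = h^{2} - 45 = -45 + h^{2}$)
$q{\left(O \right)} = 310 O^{\frac{3}{2}}$ ($q{\left(O \right)} = 62 \sqrt{O} O \left(1 + 4\right) = 62 \sqrt{O} O 5 = 62 \sqrt{O} 5 O = 310 O^{\frac{3}{2}}$)
$- q{\left(s{\left(-37,E{\left(4,-6 \right)} \right)} \right)} = - 310 \left(-45 + \left(-6\right)^{2}\right)^{\frac{3}{2}} = - 310 \left(-45 + 36\right)^{\frac{3}{2}} = - 310 \left(-9\right)^{\frac{3}{2}} = - 310 \left(- 27 i\right) = - \left(-8370\right) i = 8370 i$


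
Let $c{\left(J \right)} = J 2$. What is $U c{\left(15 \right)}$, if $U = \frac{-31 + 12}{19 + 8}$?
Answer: $- \frac{190}{9} \approx -21.111$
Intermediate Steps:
$c{\left(J \right)} = 2 J$
$U = - \frac{19}{27} \approx -0.7037$
$U c{\left(15 \right)} = - \frac{19 \cdot 2 \cdot 15}{27} = \left(- \frac{19}{27}\right) 30 = - \frac{190}{9}$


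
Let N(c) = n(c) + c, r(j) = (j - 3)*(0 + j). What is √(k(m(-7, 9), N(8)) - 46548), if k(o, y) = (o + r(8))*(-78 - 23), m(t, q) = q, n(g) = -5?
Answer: I*√51497 ≈ 226.93*I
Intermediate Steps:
r(j) = j*(-3 + j) (r(j) = (-3 + j)*j = j*(-3 + j))
N(c) = -5 + c
k(o, y) = -4040 - 101*o (k(o, y) = (o + 8*(-3 + 8))*(-78 - 23) = (o + 8*5)*(-101) = (o + 40)*(-101) = (40 + o)*(-101) = -4040 - 101*o)
√(k(m(-7, 9), N(8)) - 46548) = √((-4040 - 101*9) - 46548) = √((-4040 - 909) - 46548) = √(-4949 - 46548) = √(-51497) = I*√51497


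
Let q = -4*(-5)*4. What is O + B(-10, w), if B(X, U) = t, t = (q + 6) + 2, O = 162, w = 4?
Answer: 250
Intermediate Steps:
q = 80 (q = 20*4 = 80)
t = 88 (t = (80 + 6) + 2 = 86 + 2 = 88)
B(X, U) = 88
O + B(-10, w) = 162 + 88 = 250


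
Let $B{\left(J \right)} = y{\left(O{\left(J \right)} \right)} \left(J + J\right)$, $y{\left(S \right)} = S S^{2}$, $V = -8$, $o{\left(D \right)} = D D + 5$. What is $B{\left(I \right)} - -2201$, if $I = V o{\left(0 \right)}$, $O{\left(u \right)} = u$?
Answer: $5122201$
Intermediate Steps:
$o{\left(D \right)} = 5 + D^{2}$ ($o{\left(D \right)} = D^{2} + 5 = 5 + D^{2}$)
$I = -40$ ($I = - 8 \left(5 + 0^{2}\right) = - 8 \left(5 + 0\right) = \left(-8\right) 5 = -40$)
$y{\left(S \right)} = S^{3}$
$B{\left(J \right)} = 2 J^{4}$ ($B{\left(J \right)} = J^{3} \left(J + J\right) = J^{3} \cdot 2 J = 2 J^{4}$)
$B{\left(I \right)} - -2201 = 2 \left(-40\right)^{4} - -2201 = 2 \cdot 2560000 + 2201 = 5120000 + 2201 = 5122201$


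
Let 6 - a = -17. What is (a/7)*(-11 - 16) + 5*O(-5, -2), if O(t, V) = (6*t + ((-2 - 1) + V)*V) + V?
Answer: -1391/7 ≈ -198.71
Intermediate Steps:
a = 23 (a = 6 - 1*(-17) = 6 + 17 = 23)
O(t, V) = V + 6*t + V*(-3 + V) (O(t, V) = (6*t + (-3 + V)*V) + V = (6*t + V*(-3 + V)) + V = V + 6*t + V*(-3 + V))
(a/7)*(-11 - 16) + 5*O(-5, -2) = (23/7)*(-11 - 16) + 5*((-2)² - 2*(-2) + 6*(-5)) = (23*(⅐))*(-27) + 5*(4 + 4 - 30) = (23/7)*(-27) + 5*(-22) = -621/7 - 110 = -1391/7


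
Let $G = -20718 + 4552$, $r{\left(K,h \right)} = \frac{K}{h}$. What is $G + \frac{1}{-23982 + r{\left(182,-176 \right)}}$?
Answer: $- \frac{34118456250}{2110507} \approx -16166.0$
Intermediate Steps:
$G = -16166$
$G + \frac{1}{-23982 + r{\left(182,-176 \right)}} = -16166 + \frac{1}{-23982 + \frac{182}{-176}} = -16166 + \frac{1}{-23982 + 182 \left(- \frac{1}{176}\right)} = -16166 + \frac{1}{-23982 - \frac{91}{88}} = -16166 + \frac{1}{- \frac{2110507}{88}} = -16166 - \frac{88}{2110507} = - \frac{34118456250}{2110507}$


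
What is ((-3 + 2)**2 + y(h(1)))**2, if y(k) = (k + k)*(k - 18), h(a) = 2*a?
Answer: 3969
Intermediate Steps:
y(k) = 2*k*(-18 + k) (y(k) = (2*k)*(-18 + k) = 2*k*(-18 + k))
((-3 + 2)**2 + y(h(1)))**2 = ((-3 + 2)**2 + 2*(2*1)*(-18 + 2*1))**2 = ((-1)**2 + 2*2*(-18 + 2))**2 = (1 + 2*2*(-16))**2 = (1 - 64)**2 = (-63)**2 = 3969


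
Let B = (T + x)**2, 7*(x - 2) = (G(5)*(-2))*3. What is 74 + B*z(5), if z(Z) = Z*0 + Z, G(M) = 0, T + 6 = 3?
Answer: 79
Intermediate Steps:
T = -3 (T = -6 + 3 = -3)
z(Z) = Z (z(Z) = 0 + Z = Z)
x = 2 (x = 2 + ((0*(-2))*3)/7 = 2 + (0*3)/7 = 2 + (1/7)*0 = 2 + 0 = 2)
B = 1 (B = (-3 + 2)**2 = (-1)**2 = 1)
74 + B*z(5) = 74 + 1*5 = 74 + 5 = 79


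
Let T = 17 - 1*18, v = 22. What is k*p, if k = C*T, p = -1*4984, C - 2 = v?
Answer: 119616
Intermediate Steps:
T = -1 (T = 17 - 18 = -1)
C = 24 (C = 2 + 22 = 24)
p = -4984
k = -24 (k = 24*(-1) = -24)
k*p = -24*(-4984) = 119616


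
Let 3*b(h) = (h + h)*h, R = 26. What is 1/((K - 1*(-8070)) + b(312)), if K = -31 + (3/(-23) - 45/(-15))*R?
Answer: 23/1679221 ≈ 1.3697e-5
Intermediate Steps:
K = 1003/23 (K = -31 + (3/(-23) - 45/(-15))*26 = -31 + (3*(-1/23) - 45*(-1/15))*26 = -31 + (-3/23 + 3)*26 = -31 + (66/23)*26 = -31 + 1716/23 = 1003/23 ≈ 43.609)
b(h) = 2*h²/3 (b(h) = ((h + h)*h)/3 = ((2*h)*h)/3 = (2*h²)/3 = 2*h²/3)
1/((K - 1*(-8070)) + b(312)) = 1/((1003/23 - 1*(-8070)) + (⅔)*312²) = 1/((1003/23 + 8070) + (⅔)*97344) = 1/(186613/23 + 64896) = 1/(1679221/23) = 23/1679221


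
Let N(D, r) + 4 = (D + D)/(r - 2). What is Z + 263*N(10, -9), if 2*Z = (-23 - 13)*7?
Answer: -18218/11 ≈ -1656.2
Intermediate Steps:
N(D, r) = -4 + 2*D/(-2 + r) (N(D, r) = -4 + (D + D)/(r - 2) = -4 + (2*D)/(-2 + r) = -4 + 2*D/(-2 + r))
Z = -126 (Z = ((-23 - 13)*7)/2 = (-36*7)/2 = (½)*(-252) = -126)
Z + 263*N(10, -9) = -126 + 263*(2*(4 + 10 - 2*(-9))/(-2 - 9)) = -126 + 263*(2*(4 + 10 + 18)/(-11)) = -126 + 263*(2*(-1/11)*32) = -126 + 263*(-64/11) = -126 - 16832/11 = -18218/11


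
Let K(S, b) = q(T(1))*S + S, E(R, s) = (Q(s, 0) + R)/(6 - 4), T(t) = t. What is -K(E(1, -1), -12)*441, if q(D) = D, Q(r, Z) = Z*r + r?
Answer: 0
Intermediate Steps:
Q(r, Z) = r + Z*r
E(R, s) = R/2 + s/2 (E(R, s) = (s*(1 + 0) + R)/(6 - 4) = (s*1 + R)/2 = (s + R)*(1/2) = (R + s)*(1/2) = R/2 + s/2)
K(S, b) = 2*S (K(S, b) = 1*S + S = S + S = 2*S)
-K(E(1, -1), -12)*441 = -2*((1/2)*1 + (1/2)*(-1))*441 = -2*(1/2 - 1/2)*441 = -2*0*441 = -0*441 = -1*0 = 0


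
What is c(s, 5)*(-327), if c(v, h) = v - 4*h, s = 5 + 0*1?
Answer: 4905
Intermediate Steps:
s = 5 (s = 5 + 0 = 5)
c(s, 5)*(-327) = (5 - 4*5)*(-327) = (5 - 20)*(-327) = -15*(-327) = 4905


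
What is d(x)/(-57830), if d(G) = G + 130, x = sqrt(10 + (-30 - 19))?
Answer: -13/5783 - I*sqrt(39)/57830 ≈ -0.002248 - 0.00010799*I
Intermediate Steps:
x = I*sqrt(39) (x = sqrt(10 - 49) = sqrt(-39) = I*sqrt(39) ≈ 6.245*I)
d(G) = 130 + G
d(x)/(-57830) = (130 + I*sqrt(39))/(-57830) = (130 + I*sqrt(39))*(-1/57830) = -13/5783 - I*sqrt(39)/57830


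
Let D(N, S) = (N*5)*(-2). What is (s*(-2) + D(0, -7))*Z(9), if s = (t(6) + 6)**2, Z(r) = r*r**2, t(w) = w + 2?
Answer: -285768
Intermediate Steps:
t(w) = 2 + w
Z(r) = r**3
D(N, S) = -10*N (D(N, S) = (5*N)*(-2) = -10*N)
s = 196 (s = ((2 + 6) + 6)**2 = (8 + 6)**2 = 14**2 = 196)
(s*(-2) + D(0, -7))*Z(9) = (196*(-2) - 10*0)*9**3 = (-392 + 0)*729 = -392*729 = -285768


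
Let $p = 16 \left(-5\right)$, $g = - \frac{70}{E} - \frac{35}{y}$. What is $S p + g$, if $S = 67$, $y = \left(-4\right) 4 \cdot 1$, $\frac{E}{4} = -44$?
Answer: $- \frac{942905}{176} \approx -5357.4$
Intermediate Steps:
$E = -176$ ($E = 4 \left(-44\right) = -176$)
$y = -16$ ($y = \left(-16\right) 1 = -16$)
$g = \frac{455}{176}$ ($g = - \frac{70}{-176} - \frac{35}{-16} = \left(-70\right) \left(- \frac{1}{176}\right) - - \frac{35}{16} = \frac{35}{88} + \frac{35}{16} = \frac{455}{176} \approx 2.5852$)
$p = -80$
$S p + g = 67 \left(-80\right) + \frac{455}{176} = -5360 + \frac{455}{176} = - \frac{942905}{176}$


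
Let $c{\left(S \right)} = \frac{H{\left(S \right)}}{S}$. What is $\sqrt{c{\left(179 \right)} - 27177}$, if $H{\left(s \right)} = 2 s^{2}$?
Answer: $i \sqrt{26819} \approx 163.77 i$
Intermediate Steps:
$c{\left(S \right)} = 2 S$ ($c{\left(S \right)} = \frac{2 S^{2}}{S} = 2 S$)
$\sqrt{c{\left(179 \right)} - 27177} = \sqrt{2 \cdot 179 - 27177} = \sqrt{358 - 27177} = \sqrt{-26819} = i \sqrt{26819}$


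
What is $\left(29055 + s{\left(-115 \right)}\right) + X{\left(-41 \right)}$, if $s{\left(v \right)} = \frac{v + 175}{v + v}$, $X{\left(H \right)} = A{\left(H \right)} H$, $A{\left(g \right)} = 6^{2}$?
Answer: $\frac{634311}{23} \approx 27579.0$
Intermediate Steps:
$A{\left(g \right)} = 36$
$X{\left(H \right)} = 36 H$
$s{\left(v \right)} = \frac{175 + v}{2 v}$
$\left(29055 + s{\left(-115 \right)}\right) + X{\left(-41 \right)} = \left(29055 + \frac{175 - 115}{2 \left(-115\right)}\right) + 36 \left(-41\right) = \left(29055 + \frac{1}{2} \left(- \frac{1}{115}\right) 60\right) - 1476 = \left(29055 - \frac{6}{23}\right) - 1476 = \frac{668259}{23} - 1476 = \frac{634311}{23}$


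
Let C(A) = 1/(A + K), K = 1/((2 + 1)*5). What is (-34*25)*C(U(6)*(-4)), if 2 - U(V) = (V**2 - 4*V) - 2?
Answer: -12750/481 ≈ -26.507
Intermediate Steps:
U(V) = 4 - V**2 + 4*V (U(V) = 2 - ((V**2 - 4*V) - 2) = 2 - (-2 + V**2 - 4*V) = 2 + (2 - V**2 + 4*V) = 4 - V**2 + 4*V)
K = 1/15 (K = 1/(3*5) = 1/15 ≈ 0.066667)
C(A) = 1/(1/15 + A) (C(A) = 1/(A + 1/15) = 1/(1/15 + A))
(-34*25)*C(U(6)*(-4)) = (-34*25)*(15/(1 + 15*((4 - 1*6**2 + 4*6)*(-4)))) = -12750/(1 + 15*((4 - 1*36 + 24)*(-4))) = -12750/(1 + 15*((4 - 36 + 24)*(-4))) = -12750/(1 + 15*(-8*(-4))) = -12750/(1 + 15*32) = -12750/(1 + 480) = -12750/481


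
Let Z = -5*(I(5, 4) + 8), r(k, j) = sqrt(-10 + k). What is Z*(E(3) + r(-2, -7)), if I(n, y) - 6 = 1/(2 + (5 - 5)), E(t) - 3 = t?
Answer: -435 - 145*I*sqrt(3) ≈ -435.0 - 251.15*I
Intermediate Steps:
E(t) = 3 + t
I(n, y) = 13/2 (I(n, y) = 6 + 1/(2 + (5 - 5)) = 6 + 1/(2 + 0) = 6 + 1/2 = 13/2)
Z = -145/2 (Z = -5*(13/2 + 8) = -5*29/2 = -145/2 ≈ -72.500)
Z*(E(3) + r(-2, -7)) = -145*((3 + 3) + sqrt(-10 - 2))/2 = -145*(6 + sqrt(-12))/2 = -145*(6 + 2*I*sqrt(3))/2 = -435 - 145*I*sqrt(3)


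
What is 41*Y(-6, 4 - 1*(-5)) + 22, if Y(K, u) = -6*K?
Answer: 1498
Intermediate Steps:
41*Y(-6, 4 - 1*(-5)) + 22 = 41*(-6*(-6)) + 22 = 41*36 + 22 = 1476 + 22 = 1498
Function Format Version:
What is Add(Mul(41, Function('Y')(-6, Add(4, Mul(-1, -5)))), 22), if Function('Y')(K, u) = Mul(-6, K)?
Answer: 1498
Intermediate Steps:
Add(Mul(41, Function('Y')(-6, Add(4, Mul(-1, -5)))), 22) = Add(Mul(41, Mul(-6, -6)), 22) = Add(Mul(41, 36), 22) = Add(1476, 22) = 1498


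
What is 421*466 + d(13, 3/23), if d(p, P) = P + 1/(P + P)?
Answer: 27074215/138 ≈ 1.9619e+5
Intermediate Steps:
d(p, P) = P + 1/(2*P)
421*466 + d(13, 3/23) = 421*466 + (3/23 + 1/(2*((3/23)))) = 196186 + (3*(1/23) + 1/(2*((3*(1/23))))) = 196186 + (3/23 + 1/(2*(3/23))) = 196186 + (3/23 + (½)*(23/3)) = 196186 + (3/23 + 23/6) = 196186 + 547/138 = 27074215/138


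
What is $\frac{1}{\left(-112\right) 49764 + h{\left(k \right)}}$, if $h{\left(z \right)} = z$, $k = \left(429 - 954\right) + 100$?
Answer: $- \frac{1}{5573993} \approx -1.794 \cdot 10^{-7}$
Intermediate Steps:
$k = -425$ ($k = -525 + 100 = -425$)
$\frac{1}{\left(-112\right) 49764 + h{\left(k \right)}} = \frac{1}{\left(-112\right) 49764 - 425} = \frac{1}{-5573568 - 425} = \frac{1}{-5573993} = - \frac{1}{5573993}$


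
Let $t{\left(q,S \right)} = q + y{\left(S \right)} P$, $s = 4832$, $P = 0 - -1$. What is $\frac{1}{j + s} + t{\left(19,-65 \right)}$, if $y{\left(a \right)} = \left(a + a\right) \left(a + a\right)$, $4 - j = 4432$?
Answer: $\frac{6835277}{404} \approx 16919.0$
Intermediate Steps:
$j = -4428$ ($j = 4 - 4432 = -4428$)
$y{\left(a \right)} = 4 a^{2}$ ($y{\left(a \right)} = 2 a 2 a = 4 a^{2}$)
$P = 1$ ($P = 0 + 1 = 1$)
$t{\left(q,S \right)} = q + 4 S^{2}$ ($t{\left(q,S \right)} = q + 4 S^{2} \cdot 1 = q + 4 S^{2}$)
$\frac{1}{j + s} + t{\left(19,-65 \right)} = \frac{1}{-4428 + 4832} + \left(19 + 4 \left(-65\right)^{2}\right) = \frac{1}{404} + \left(19 + 4 \cdot 4225\right) = \frac{1}{404} + \left(19 + 16900\right) = \frac{1}{404} + 16919 = \frac{6835277}{404}$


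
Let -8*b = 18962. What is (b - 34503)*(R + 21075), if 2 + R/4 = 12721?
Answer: -10612268843/4 ≈ -2.6531e+9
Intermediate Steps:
R = 50876 (R = -8 + 4*12721 = -8 + 50884 = 50876)
b = -9481/4 (b = -⅛*18962 = -9481/4 ≈ -2370.3)
(b - 34503)*(R + 21075) = (-9481/4 - 34503)*(50876 + 21075) = -147493/4*71951 = -10612268843/4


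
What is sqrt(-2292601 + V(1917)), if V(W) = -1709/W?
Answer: I*sqrt(936117496938)/639 ≈ 1514.1*I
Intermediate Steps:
sqrt(-2292601 + V(1917)) = sqrt(-2292601 - 1709/1917) = sqrt(-4394917826/1917) = I*sqrt(936117496938)/639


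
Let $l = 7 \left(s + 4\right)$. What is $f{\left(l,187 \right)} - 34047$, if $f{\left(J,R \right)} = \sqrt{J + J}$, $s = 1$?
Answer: $-34047 + \sqrt{70} \approx -34039.0$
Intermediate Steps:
$l = 35$ ($l = 7 \left(1 + 4\right) = 7 \cdot 5 = 35$)
$f{\left(J,R \right)} = \sqrt{2} \sqrt{J}$ ($f{\left(J,R \right)} = \sqrt{2 J} = \sqrt{2} \sqrt{J}$)
$f{\left(l,187 \right)} - 34047 = \sqrt{2} \sqrt{35} - 34047 = \sqrt{70} - 34047 = -34047 + \sqrt{70}$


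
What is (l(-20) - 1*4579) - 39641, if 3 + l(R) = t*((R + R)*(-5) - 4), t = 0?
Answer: -44223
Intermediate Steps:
l(R) = -3 (l(R) = -3 + 0*((R + R)*(-5) - 4) = -3 + 0*((2*R)*(-5) - 4) = -3 + 0*(-10*R - 4) = -3 + 0*(-4 - 10*R) = -3 + 0 = -3)
(l(-20) - 1*4579) - 39641 = (-3 - 1*4579) - 39641 = (-3 - 4579) - 39641 = -4582 - 39641 = -44223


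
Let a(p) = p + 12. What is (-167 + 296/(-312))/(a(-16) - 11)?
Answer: 1310/117 ≈ 11.197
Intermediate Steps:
a(p) = 12 + p
(-167 + 296/(-312))/(a(-16) - 11) = (-167 + 296/(-312))/((12 - 16) - 11) = (-167 + 296*(-1/312))/(-4 - 11) = (-167 - 37/39)/(-15) = -6550/39*(-1/15) = 1310/117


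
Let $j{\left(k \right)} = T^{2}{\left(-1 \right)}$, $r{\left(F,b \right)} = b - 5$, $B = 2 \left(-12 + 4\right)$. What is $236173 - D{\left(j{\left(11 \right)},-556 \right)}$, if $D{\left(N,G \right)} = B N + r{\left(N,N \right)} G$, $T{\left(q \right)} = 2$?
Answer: $235681$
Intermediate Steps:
$B = -16$ ($B = 2 \left(-8\right) = -16$)
$r{\left(F,b \right)} = -5 + b$ ($r{\left(F,b \right)} = b - 5 = -5 + b$)
$j{\left(k \right)} = 4$ ($j{\left(k \right)} = 2^{2} = 4$)
$D{\left(N,G \right)} = - 16 N + G \left(-5 + N\right)$ ($D{\left(N,G \right)} = - 16 N + \left(-5 + N\right) G = - 16 N + G \left(-5 + N\right)$)
$236173 - D{\left(j{\left(11 \right)},-556 \right)} = 236173 - \left(\left(-16\right) 4 - 556 \left(-5 + 4\right)\right) = 236173 - \left(-64 - -556\right) = 236173 - \left(-64 + 556\right) = 236173 - 492 = 235681$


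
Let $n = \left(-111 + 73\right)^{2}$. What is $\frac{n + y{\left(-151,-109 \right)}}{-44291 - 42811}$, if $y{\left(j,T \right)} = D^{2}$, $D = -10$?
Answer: $- \frac{772}{43551} \approx -0.017726$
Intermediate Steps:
$n = 1444$ ($n = \left(-38\right)^{2} = 1444$)
$y{\left(j,T \right)} = 100$ ($y{\left(j,T \right)} = \left(-10\right)^{2} = 100$)
$\frac{n + y{\left(-151,-109 \right)}}{-44291 - 42811} = \frac{1444 + 100}{-44291 - 42811} = \frac{1544}{-87102} = 1544 \left(- \frac{1}{87102}\right) = - \frac{772}{43551}$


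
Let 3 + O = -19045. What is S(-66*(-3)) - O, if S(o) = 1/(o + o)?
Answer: 7543009/396 ≈ 19048.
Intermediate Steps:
O = -19048 (O = -3 - 19045 = -19048)
S(o) = 1/(2*o)
S(-66*(-3)) - O = 1/(2*((-66*(-3)))) - 1*(-19048) = (½)/198 + 19048 = (½)*(1/198) + 19048 = 1/396 + 19048 = 7543009/396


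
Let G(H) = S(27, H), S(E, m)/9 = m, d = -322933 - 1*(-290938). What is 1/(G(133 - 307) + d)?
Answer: -1/33561 ≈ -2.9797e-5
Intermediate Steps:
d = -31995 (d = -322933 + 290938 = -31995)
S(E, m) = 9*m
G(H) = 9*H
1/(G(133 - 307) + d) = 1/(9*(133 - 307) - 31995) = 1/(9*(-174) - 31995) = 1/(-1566 - 31995) = 1/(-33561) = -1/33561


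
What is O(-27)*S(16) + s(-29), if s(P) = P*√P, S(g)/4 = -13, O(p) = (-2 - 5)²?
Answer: -2548 - 29*I*√29 ≈ -2548.0 - 156.17*I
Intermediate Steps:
O(p) = 49 (O(p) = (-7)² = 49)
S(g) = -52 (S(g) = 4*(-13) = -52)
s(P) = P^(3/2)
O(-27)*S(16) + s(-29) = 49*(-52) + (-29)^(3/2) = -2548 - 29*I*√29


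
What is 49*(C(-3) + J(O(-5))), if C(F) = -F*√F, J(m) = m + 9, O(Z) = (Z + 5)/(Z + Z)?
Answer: 441 + 147*I*√3 ≈ 441.0 + 254.61*I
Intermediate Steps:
O(Z) = (5 + Z)/(2*Z) (O(Z) = (5 + Z)/((2*Z)) = (5 + Z)*(1/(2*Z)) = (5 + Z)/(2*Z))
J(m) = 9 + m
C(F) = -F^(3/2)
49*(C(-3) + J(O(-5))) = 49*(-(-3)^(3/2) + (9 + (½)*(5 - 5)/(-5))) = 49*(-(-3)*I*√3 + (9 + (½)*(-⅕)*0)) = 49*(3*I*√3 + (9 + 0)) = 49*(3*I*√3 + 9) = 49*(9 + 3*I*√3) = 441 + 147*I*√3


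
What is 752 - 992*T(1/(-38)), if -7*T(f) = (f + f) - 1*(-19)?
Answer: 457136/133 ≈ 3437.1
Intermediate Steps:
T(f) = -19/7 - 2*f/7 (T(f) = -((f + f) - 1*(-19))/7 = -(2*f + 19)/7 = -(19 + 2*f)/7 = -19/7 - 2*f/7)
752 - 992*T(1/(-38)) = 752 - 992*(-19/7 - 2/7/(-38)) = 752 - 992*(-19/7 - 2/7*(-1/38)) = 752 - 992*(-19/7 + 1/133) = 752 - 992*(-360/133) = 752 + 357120/133 = 457136/133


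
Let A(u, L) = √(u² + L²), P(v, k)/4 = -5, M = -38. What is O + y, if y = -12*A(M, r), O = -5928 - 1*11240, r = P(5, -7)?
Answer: -17168 - 24*√461 ≈ -17683.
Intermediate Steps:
P(v, k) = -20 (P(v, k) = 4*(-5) = -20)
r = -20
A(u, L) = √(L² + u²)
O = -17168 (O = -5928 - 11240 = -17168)
y = -24*√461 (y = -12*√((-20)² + (-38)²) = -12*√(400 + 1444) = -24*√461 ≈ -515.30)
O + y = -17168 - 24*√461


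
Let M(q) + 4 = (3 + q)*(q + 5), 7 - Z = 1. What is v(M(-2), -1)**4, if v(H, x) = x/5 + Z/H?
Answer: 923521/625 ≈ 1477.6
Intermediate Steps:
Z = 6 (Z = 7 - 1*1 = 7 - 1 = 6)
M(q) = -4 + (3 + q)*(5 + q) (M(q) = -4 + (3 + q)*(q + 5) = -4 + (3 + q)*(5 + q))
v(H, x) = 6/H + x/5 (v(H, x) = x/5 + 6/H = 6/H + x/5)
v(M(-2), -1)**4 = (6/(11 + (-2)**2 + 8*(-2)) + (1/5)*(-1))**4 = (6/(11 + 4 - 16) - 1/5)**4 = (6/(-1) - 1/5)**4 = (6*(-1) - 1/5)**4 = (-6 - 1/5)**4 = (-31/5)**4 = 923521/625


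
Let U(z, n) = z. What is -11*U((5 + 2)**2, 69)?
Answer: -539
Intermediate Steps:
-11*U((5 + 2)**2, 69) = -11*(5 + 2)**2 = -11*7**2 = -11*49 = -539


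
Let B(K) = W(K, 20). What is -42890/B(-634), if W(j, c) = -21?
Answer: 42890/21 ≈ 2042.4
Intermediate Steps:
B(K) = -21
-42890/B(-634) = -42890/(-21) = -42890*(-1/21) = 42890/21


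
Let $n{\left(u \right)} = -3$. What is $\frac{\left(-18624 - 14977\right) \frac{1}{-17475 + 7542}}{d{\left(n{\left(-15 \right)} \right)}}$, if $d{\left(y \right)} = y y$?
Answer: $\frac{33601}{89397} \approx 0.37586$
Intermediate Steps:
$d{\left(y \right)} = y^{2}$
$\frac{\left(-18624 - 14977\right) \frac{1}{-17475 + 7542}}{d{\left(n{\left(-15 \right)} \right)}} = \frac{\left(-18624 - 14977\right) \frac{1}{-17475 + 7542}}{\left(-3\right)^{2}} = \frac{\left(-33601\right) \frac{1}{-9933}}{9} = \left(-33601\right) \left(- \frac{1}{9933}\right) \frac{1}{9} = \frac{33601}{9933} \cdot \frac{1}{9} = \frac{33601}{89397}$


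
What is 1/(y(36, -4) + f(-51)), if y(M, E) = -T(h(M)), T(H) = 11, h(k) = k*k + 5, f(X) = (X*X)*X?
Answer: -1/132662 ≈ -7.5380e-6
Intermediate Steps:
f(X) = X**3 (f(X) = X**2*X = X**3)
h(k) = 5 + k**2 (h(k) = k**2 + 5 = 5 + k**2)
y(M, E) = -11 (y(M, E) = -1*11 = -11)
1/(y(36, -4) + f(-51)) = 1/(-11 + (-51)**3) = 1/(-11 - 132651) = 1/(-132662) = -1/132662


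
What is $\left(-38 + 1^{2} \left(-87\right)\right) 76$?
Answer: $-9500$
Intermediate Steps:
$\left(-38 + 1^{2} \left(-87\right)\right) 76 = \left(-38 + 1 \left(-87\right)\right) 76 = \left(-38 - 87\right) 76 = \left(-125\right) 76 = -9500$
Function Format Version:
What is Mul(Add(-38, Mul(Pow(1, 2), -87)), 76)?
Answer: -9500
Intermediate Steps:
Mul(Add(-38, Mul(Pow(1, 2), -87)), 76) = Mul(Add(-38, Mul(1, -87)), 76) = Mul(Add(-38, -87), 76) = Mul(-125, 76) = -9500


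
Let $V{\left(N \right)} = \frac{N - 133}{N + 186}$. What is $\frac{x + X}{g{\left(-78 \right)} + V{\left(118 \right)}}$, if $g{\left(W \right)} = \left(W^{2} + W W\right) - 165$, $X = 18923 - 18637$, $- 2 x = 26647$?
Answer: $- \frac{566200}{521271} \approx -1.0862$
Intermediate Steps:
$x = - \frac{26647}{2}$ ($x = \left(- \frac{1}{2}\right) 26647 = - \frac{26647}{2} \approx -13324.0$)
$X = 286$ ($X = 18923 - 18637 = 286$)
$V{\left(N \right)} = \frac{-133 + N}{186 + N}$
$g{\left(W \right)} = -165 + 2 W^{2}$ ($g{\left(W \right)} = \left(W^{2} + W^{2}\right) - 165 = 2 W^{2} - 165 = -165 + 2 W^{2}$)
$\frac{x + X}{g{\left(-78 \right)} + V{\left(118 \right)}} = \frac{- \frac{26647}{2} + 286}{\left(-165 + 2 \left(-78\right)^{2}\right) + \frac{-133 + 118}{186 + 118}} = - \frac{26075}{2 \left(\left(-165 + 2 \cdot 6084\right) + \frac{1}{304} \left(-15\right)\right)} = - \frac{26075}{2 \left(\left(-165 + 12168\right) + \frac{1}{304} \left(-15\right)\right)} = - \frac{26075}{2 \left(12003 - \frac{15}{304}\right)} = - \frac{26075}{2 \cdot \frac{3648897}{304}} = \left(- \frac{26075}{2}\right) \frac{304}{3648897} = - \frac{566200}{521271}$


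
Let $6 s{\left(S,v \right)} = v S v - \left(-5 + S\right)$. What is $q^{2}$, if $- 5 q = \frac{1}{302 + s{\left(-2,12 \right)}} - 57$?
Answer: $\frac{7614482121}{58599025} \approx 129.94$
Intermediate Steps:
$s{\left(S,v \right)} = \frac{5}{6} - \frac{S}{6} + \frac{S v^{2}}{6}$ ($s{\left(S,v \right)} = \frac{v S v - \left(-5 + S\right)}{6} = \frac{S v v - \left(-5 + S\right)}{6} = \frac{S v^{2} - \left(-5 + S\right)}{6} = \frac{5 - S + S v^{2}}{6} = \frac{5}{6} - \frac{S}{6} + \frac{S v^{2}}{6}$)
$q = \frac{87261}{7655}$ ($q = - \frac{\frac{1}{302 + \left(\frac{5}{6} - - \frac{1}{3} + \frac{1}{6} \left(-2\right) 12^{2}\right)} - 57}{5} = - \frac{\frac{1}{302 + \left(\frac{5}{6} + \frac{1}{3} + \frac{1}{6} \left(-2\right) 144\right)} - 57}{5} = - \frac{\frac{1}{302 + \left(\frac{5}{6} + \frac{1}{3} - 48\right)} - 57}{5} = - \frac{\frac{1}{302 - \frac{281}{6}} - 57}{5} = - \frac{\frac{1}{\frac{1531}{6}} - 57}{5} = - \frac{\frac{6}{1531} - 57}{5} = \left(- \frac{1}{5}\right) \left(- \frac{87261}{1531}\right) = \frac{87261}{7655} \approx 11.399$)
$q^{2} = \left(\frac{87261}{7655}\right)^{2} = \frac{7614482121}{58599025}$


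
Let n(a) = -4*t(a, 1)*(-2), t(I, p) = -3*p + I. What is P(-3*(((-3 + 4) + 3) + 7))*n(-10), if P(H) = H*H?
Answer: -113256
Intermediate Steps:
t(I, p) = I - 3*p
P(H) = H**2
n(a) = -24 + 8*a (n(a) = -4*(a - 3*1)*(-2) = -4*(a - 3)*(-2) = -4*(-3 + a)*(-2) = (12 - 4*a)*(-2) = -24 + 8*a)
P(-3*(((-3 + 4) + 3) + 7))*n(-10) = (-3*(((-3 + 4) + 3) + 7))**2*(-24 + 8*(-10)) = (-3*((1 + 3) + 7))**2*(-24 - 80) = (-3*(4 + 7))**2*(-104) = (-3*11)**2*(-104) = (-33)**2*(-104) = 1089*(-104) = -113256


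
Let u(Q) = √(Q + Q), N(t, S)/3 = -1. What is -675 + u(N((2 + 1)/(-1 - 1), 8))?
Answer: -675 + I*√6 ≈ -675.0 + 2.4495*I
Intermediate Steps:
N(t, S) = -3 (N(t, S) = 3*(-1) = -3)
u(Q) = √2*√Q (u(Q) = √(2*Q) = √2*√Q)
-675 + u(N((2 + 1)/(-1 - 1), 8)) = -675 + √2*√(-3) = -675 + √2*(I*√3) = -675 + I*√6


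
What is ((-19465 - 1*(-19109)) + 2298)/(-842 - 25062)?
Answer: -971/12952 ≈ -0.074969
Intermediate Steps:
((-19465 - 1*(-19109)) + 2298)/(-842 - 25062) = ((-19465 + 19109) + 2298)/(-25904) = (-356 + 2298)*(-1/25904) = 1942*(-1/25904) = -971/12952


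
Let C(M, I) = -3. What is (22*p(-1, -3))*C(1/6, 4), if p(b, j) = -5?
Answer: 330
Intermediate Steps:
(22*p(-1, -3))*C(1/6, 4) = (22*(-5))*(-3) = -110*(-3) = 330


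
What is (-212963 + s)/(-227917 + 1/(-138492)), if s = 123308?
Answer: 2483300052/6312936233 ≈ 0.39337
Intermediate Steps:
(-212963 + s)/(-227917 + 1/(-138492)) = (-212963 + 123308)/(-227917 + 1/(-138492)) = -89655/(-227917 - 1/138492) = -89655/(-31564681165/138492) = -89655*(-138492/31564681165) = 2483300052/6312936233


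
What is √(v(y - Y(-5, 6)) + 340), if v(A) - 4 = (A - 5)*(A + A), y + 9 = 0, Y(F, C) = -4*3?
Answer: 2*√83 ≈ 18.221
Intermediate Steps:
Y(F, C) = -12
y = -9 (y = -9 + 0 = -9)
v(A) = 4 + 2*A*(-5 + A) (v(A) = 4 + (A - 5)*(A + A) = 4 + (-5 + A)*(2*A) = 4 + 2*A*(-5 + A))
√(v(y - Y(-5, 6)) + 340) = √((4 - 10*(-9 - 1*(-12)) + 2*(-9 - 1*(-12))²) + 340) = √((4 - 10*(-9 + 12) + 2*(-9 + 12)²) + 340) = √((4 - 10*3 + 2*3²) + 340) = √((4 - 30 + 2*9) + 340) = √((4 - 30 + 18) + 340) = √(-8 + 340) = √332 = 2*√83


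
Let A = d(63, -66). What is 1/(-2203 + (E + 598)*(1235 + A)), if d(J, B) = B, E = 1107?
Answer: 1/1990942 ≈ 5.0227e-7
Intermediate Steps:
A = -66
1/(-2203 + (E + 598)*(1235 + A)) = 1/(-2203 + (1107 + 598)*(1235 - 66)) = 1/(-2203 + 1705*1169) = 1/(-2203 + 1993145) = 1/1990942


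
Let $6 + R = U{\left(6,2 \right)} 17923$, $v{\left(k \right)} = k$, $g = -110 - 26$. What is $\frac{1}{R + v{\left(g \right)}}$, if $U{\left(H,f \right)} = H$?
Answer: $\frac{1}{107396} \approx 9.3113 \cdot 10^{-6}$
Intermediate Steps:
$g = -136$
$R = 107532$ ($R = -6 + 6 \cdot 17923 = -6 + 107538 = 107532$)
$\frac{1}{R + v{\left(g \right)}} = \frac{1}{107532 - 136} = \frac{1}{107396}$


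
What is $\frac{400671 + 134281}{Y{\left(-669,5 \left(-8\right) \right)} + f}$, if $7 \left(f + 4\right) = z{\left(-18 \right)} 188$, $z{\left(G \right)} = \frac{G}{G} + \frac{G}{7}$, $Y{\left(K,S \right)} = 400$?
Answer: $\frac{297871}{197} \approx 1512.0$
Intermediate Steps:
$z{\left(G \right)} = 1 + \frac{G}{7}$ ($z{\left(G \right)} = 1 + G \frac{1}{7} = 1 + \frac{G}{7}$)
$f = - \frac{2264}{49}$ ($f = -4 + \frac{\left(1 + \frac{1}{7} \left(-18\right)\right) 188}{7} = -4 + \frac{\left(1 - \frac{18}{7}\right) 188}{7} = -4 + \frac{\left(- \frac{11}{7}\right) 188}{7} = -4 + \frac{1}{7} \left(- \frac{2068}{7}\right) = -4 - \frac{2068}{49} = - \frac{2264}{49} \approx -46.204$)
$\frac{400671 + 134281}{Y{\left(-669,5 \left(-8\right) \right)} + f} = \frac{400671 + 134281}{400 - \frac{2264}{49}} = \frac{534952}{\frac{17336}{49}} = 534952 \cdot \frac{49}{17336} = \frac{297871}{197}$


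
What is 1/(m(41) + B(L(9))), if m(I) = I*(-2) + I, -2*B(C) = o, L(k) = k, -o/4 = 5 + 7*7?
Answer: 1/67 ≈ 0.014925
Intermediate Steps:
o = -216 (o = -4*(5 + 7*7) = -4*(5 + 49) = -4*54 = -216)
B(C) = 108 (B(C) = -½*(-216) = 108)
m(I) = -I (m(I) = -2*I + I = -I)
1/(m(41) + B(L(9))) = 1/(-1*41 + 108) = 1/(-41 + 108) = 1/67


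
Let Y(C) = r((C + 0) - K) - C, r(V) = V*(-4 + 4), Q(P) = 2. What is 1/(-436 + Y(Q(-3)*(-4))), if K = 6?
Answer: -1/428 ≈ -0.0023364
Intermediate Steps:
r(V) = 0 (r(V) = V*0 = 0)
Y(C) = -C (Y(C) = 0 - C = -C)
1/(-436 + Y(Q(-3)*(-4))) = 1/(-436 - 2*(-4)) = 1/(-436 - 1*(-8)) = 1/(-436 + 8) = 1/(-428) = -1/428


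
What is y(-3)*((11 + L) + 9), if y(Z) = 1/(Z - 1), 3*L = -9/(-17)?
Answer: -343/68 ≈ -5.0441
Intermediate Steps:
L = 3/17 (L = (-9/(-17))/3 = (-9*(-1/17))/3 = (1/3)*(9/17) = 3/17 ≈ 0.17647)
y(Z) = 1/(-1 + Z)
y(-3)*((11 + L) + 9) = ((11 + 3/17) + 9)/(-1 - 3) = (190/17 + 9)/(-4) = -1/4*343/17 = -343/68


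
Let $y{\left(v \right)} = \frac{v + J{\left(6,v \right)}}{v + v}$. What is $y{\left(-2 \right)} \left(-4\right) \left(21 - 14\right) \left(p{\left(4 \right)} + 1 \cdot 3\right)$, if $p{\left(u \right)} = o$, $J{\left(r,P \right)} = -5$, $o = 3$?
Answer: $-294$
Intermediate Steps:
$p{\left(u \right)} = 3$
$y{\left(v \right)} = \frac{-5 + v}{2 v}$ ($y{\left(v \right)} = \frac{v - 5}{v + v} = \frac{-5 + v}{2 v}$)
$y{\left(-2 \right)} \left(-4\right) \left(21 - 14\right) \left(p{\left(4 \right)} + 1 \cdot 3\right) = \frac{-5 - 2}{2 \left(-2\right)} \left(-4\right) \left(21 - 14\right) \left(3 + 1 \cdot 3\right) = \frac{1}{2} \left(- \frac{1}{2}\right) \left(-7\right) \left(-4\right) 7 \left(3 + 3\right) = \frac{7}{4} \left(-4\right) 7 \cdot 6 = \left(-7\right) 42 = -294$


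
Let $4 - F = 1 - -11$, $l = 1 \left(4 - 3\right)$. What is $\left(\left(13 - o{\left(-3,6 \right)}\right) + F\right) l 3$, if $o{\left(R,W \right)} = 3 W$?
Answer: $-39$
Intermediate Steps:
$l = 1$ ($l = 1 \cdot 1 = 1$)
$F = -8$ ($F = 4 - \left(1 - -11\right) = 4 - \left(1 + 11\right) = 4 - 12 = -8$)
$\left(\left(13 - o{\left(-3,6 \right)}\right) + F\right) l 3 = \left(\left(13 - 3 \cdot 6\right) - 8\right) 1 \cdot 3 = \left(\left(13 - 18\right) - 8\right) 3 = \left(-5 - 8\right) 3 = \left(-13\right) 3 = -39$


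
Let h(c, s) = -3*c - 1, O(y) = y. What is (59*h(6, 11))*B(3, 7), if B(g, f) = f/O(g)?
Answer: -7847/3 ≈ -2615.7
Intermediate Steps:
B(g, f) = f/g
h(c, s) = -1 - 3*c
(59*h(6, 11))*B(3, 7) = (59*(-1 - 3*6))*(7/3) = (59*(-1 - 18))*(7*(⅓)) = (59*(-19))*(7/3) = -1121*7/3 = -7847/3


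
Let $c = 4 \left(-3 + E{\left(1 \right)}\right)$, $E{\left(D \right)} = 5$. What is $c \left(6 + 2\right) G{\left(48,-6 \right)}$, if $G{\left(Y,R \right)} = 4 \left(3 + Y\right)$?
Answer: $13056$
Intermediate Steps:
$G{\left(Y,R \right)} = 12 + 4 Y$
$c = 8$ ($c = 4 \left(-3 + 5\right) = 4 \cdot 2 = 8$)
$c \left(6 + 2\right) G{\left(48,-6 \right)} = 8 \left(6 + 2\right) \left(12 + 4 \cdot 48\right) = 8 \cdot 8 \left(12 + 192\right) = 64 \cdot 204 = 13056$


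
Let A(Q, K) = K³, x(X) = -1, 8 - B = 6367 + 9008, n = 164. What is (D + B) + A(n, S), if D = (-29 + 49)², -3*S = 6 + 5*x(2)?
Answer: -404110/27 ≈ -14967.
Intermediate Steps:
B = -15367 (B = 8 - (6367 + 9008) = 8 - 1*15375 = 8 - 15375 = -15367)
S = -⅓ (S = -(6 + 5*(-1))/3 = -(6 - 5)/3 = -⅓*1 = -⅓ ≈ -0.33333)
D = 400 (D = 20² = 400)
(D + B) + A(n, S) = (400 - 15367) + (-⅓)³ = -14967 - 1/27 = -404110/27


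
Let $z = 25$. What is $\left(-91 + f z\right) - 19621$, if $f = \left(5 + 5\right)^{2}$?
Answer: $-17212$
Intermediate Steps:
$f = 100$ ($f = 10^{2} = 100$)
$\left(-91 + f z\right) - 19621 = \left(-91 + 100 \cdot 25\right) - 19621 = \left(-91 + 2500\right) - 19621 = 2409 - 19621 = -17212$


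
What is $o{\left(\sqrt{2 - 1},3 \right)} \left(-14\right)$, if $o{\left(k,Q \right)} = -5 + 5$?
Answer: $0$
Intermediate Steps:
$o{\left(k,Q \right)} = 0$
$o{\left(\sqrt{2 - 1},3 \right)} \left(-14\right) = 0 \left(-14\right) = 0$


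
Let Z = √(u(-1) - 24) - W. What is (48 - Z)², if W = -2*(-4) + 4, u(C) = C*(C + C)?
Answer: (60 - I*√22)² ≈ 3578.0 - 562.85*I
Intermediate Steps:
u(C) = 2*C² (u(C) = C*(2*C) = 2*C²)
W = 12 (W = 8 + 4 = 12)
Z = -12 + I*√22 (Z = √(2*(-1)² - 24) - 1*12 = √(2*1 - 24) - 12 = √(2 - 24) - 12 = √(-22) - 12 = I*√22 - 12 = -12 + I*√22 ≈ -12.0 + 4.6904*I)
(48 - Z)² = (48 - (-12 + I*√22))² = (48 + (12 - I*√22))² = (60 - I*√22)²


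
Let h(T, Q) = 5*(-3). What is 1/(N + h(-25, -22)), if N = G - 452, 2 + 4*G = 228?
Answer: -2/821 ≈ -0.0024361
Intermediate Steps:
G = 113/2 (G = -½ + (¼)*228 = -½ + 57 = 113/2 ≈ 56.500)
h(T, Q) = -15
N = -791/2 (N = 113/2 - 452 = -791/2 ≈ -395.50)
1/(N + h(-25, -22)) = 1/(-791/2 - 15) = 1/(-821/2) = -2/821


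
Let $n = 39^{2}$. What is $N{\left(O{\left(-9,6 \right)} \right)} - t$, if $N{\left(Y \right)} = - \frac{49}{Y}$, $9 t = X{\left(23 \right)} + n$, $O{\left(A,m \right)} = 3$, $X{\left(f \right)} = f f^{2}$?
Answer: $- \frac{13835}{9} \approx -1537.2$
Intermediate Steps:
$n = 1521$
$X{\left(f \right)} = f^{3}$
$t = \frac{13688}{9}$ ($t = \frac{23^{3} + 1521}{9} = \frac{12167 + 1521}{9} = \frac{1}{9} \cdot 13688 = \frac{13688}{9} \approx 1520.9$)
$N{\left(O{\left(-9,6 \right)} \right)} - t = - \frac{49}{3} - \frac{13688}{9} = - \frac{13835}{9}$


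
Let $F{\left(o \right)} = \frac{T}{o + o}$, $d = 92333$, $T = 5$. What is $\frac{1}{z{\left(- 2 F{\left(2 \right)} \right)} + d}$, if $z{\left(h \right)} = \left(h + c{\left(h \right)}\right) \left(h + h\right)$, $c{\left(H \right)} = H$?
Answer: $\frac{1}{92358} \approx 1.0827 \cdot 10^{-5}$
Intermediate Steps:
$F{\left(o \right)} = \frac{5}{2 o}$ ($F{\left(o \right)} = \frac{5}{o + o} = \frac{5}{2 o}$)
$z{\left(h \right)} = 4 h^{2}$ ($z{\left(h \right)} = \left(h + h\right) \left(h + h\right) = 2 h 2 h = 4 h^{2}$)
$\frac{1}{z{\left(- 2 F{\left(2 \right)} \right)} + d} = \frac{1}{4 \left(- 2 \frac{5}{2 \cdot 2}\right)^{2} + 92333} = \frac{1}{4 \left(- 2 \cdot \frac{5}{2} \cdot \frac{1}{2}\right)^{2} + 92333} = \frac{1}{4 \left(\left(-2\right) \frac{5}{4}\right)^{2} + 92333} = \frac{1}{4 \left(- \frac{5}{2}\right)^{2} + 92333} = \frac{1}{4 \cdot \frac{25}{4} + 92333} = \frac{1}{25 + 92333} = \frac{1}{92358}$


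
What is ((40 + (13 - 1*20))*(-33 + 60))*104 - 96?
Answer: 92568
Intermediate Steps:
((40 + (13 - 1*20))*(-33 + 60))*104 - 96 = ((40 + (13 - 20))*27)*104 - 96 = ((40 - 7)*27)*104 - 96 = (33*27)*104 - 96 = 891*104 - 96 = 92664 - 96 = 92568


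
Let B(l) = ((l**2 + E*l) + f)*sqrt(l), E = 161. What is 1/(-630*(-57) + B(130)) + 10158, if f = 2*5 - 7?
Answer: 20855969648715/2053157083 + 12611*sqrt(130)/61594712490 ≈ 10158.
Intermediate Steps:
f = 3 (f = 10 - 7 = 3)
B(l) = sqrt(l)*(3 + l**2 + 161*l) (B(l) = ((l**2 + 161*l) + 3)*sqrt(l) = (3 + l**2 + 161*l)*sqrt(l) = sqrt(l)*(3 + l**2 + 161*l))
1/(-630*(-57) + B(130)) + 10158 = 1/(-630*(-57) + sqrt(130)*(3 + 130**2 + 161*130)) + 10158 = 1/(35910 + sqrt(130)*(3 + 16900 + 20930)) + 10158 = 1/(35910 + sqrt(130)*37833) + 10158 = 1/(35910 + 37833*sqrt(130)) + 10158 = 10158 + 1/(35910 + 37833*sqrt(130))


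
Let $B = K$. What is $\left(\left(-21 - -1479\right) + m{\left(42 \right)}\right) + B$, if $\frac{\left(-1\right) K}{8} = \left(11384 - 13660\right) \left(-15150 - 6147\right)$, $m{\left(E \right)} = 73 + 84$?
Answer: $-387774161$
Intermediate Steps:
$m{\left(E \right)} = 157$
$K = -387775776$ ($K = - 8 \left(11384 - 13660\right) \left(-15150 - 6147\right) = - 8 \left(\left(-2276\right) \left(-21297\right)\right) = \left(-8\right) 48471972 = -387775776$)
$B = -387775776$
$\left(\left(-21 - -1479\right) + m{\left(42 \right)}\right) + B = \left(\left(-21 - -1479\right) + 157\right) - 387775776 = \left(\left(-21 + 1479\right) + 157\right) - 387775776 = \left(1458 + 157\right) - 387775776 = 1615 - 387775776 = -387774161$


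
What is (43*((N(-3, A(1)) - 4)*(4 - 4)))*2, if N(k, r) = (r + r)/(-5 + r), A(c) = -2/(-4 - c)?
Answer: 0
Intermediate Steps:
N(k, r) = 2*r/(-5 + r) (N(k, r) = (2*r)/(-5 + r) = 2*r/(-5 + r))
(43*((N(-3, A(1)) - 4)*(4 - 4)))*2 = (43*((2*(2/(4 + 1))/(-5 + 2/(4 + 1)) - 4)*(4 - 4)))*2 = (43*((2*(2/5)/(-5 + 2/5) - 4)*0))*2 = (43*((2*(2/5)/(-23/5) - 4)*0))*2 = (43*((2*(2/5)*(-5/23) - 4)*0))*2 = (43*((-4/23 - 4)*0))*2 = (43*(-96/23*0))*2 = (43*0)*2 = 0*2 = 0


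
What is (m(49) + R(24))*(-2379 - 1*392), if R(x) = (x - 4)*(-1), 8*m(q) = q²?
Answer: -6209811/8 ≈ -7.7623e+5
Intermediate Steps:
m(q) = q²/8
R(x) = 4 - x (R(x) = (-4 + x)*(-1) = 4 - x)
(m(49) + R(24))*(-2379 - 1*392) = ((⅛)*49² + (4 - 1*24))*(-2379 - 1*392) = ((⅛)*2401 + (4 - 24))*(-2379 - 392) = (2401/8 - 20)*(-2771) = (2241/8)*(-2771) = -6209811/8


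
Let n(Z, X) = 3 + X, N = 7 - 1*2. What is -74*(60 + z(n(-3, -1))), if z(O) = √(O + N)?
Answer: -4440 - 74*√7 ≈ -4635.8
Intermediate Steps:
N = 5 (N = 7 - 2 = 5)
z(O) = √(5 + O) (z(O) = √(O + 5) = √(5 + O))
-74*(60 + z(n(-3, -1))) = -74*(60 + √(5 + (3 - 1))) = -74*(60 + √(5 + 2)) = -74*(60 + √7) = -4440 - 74*√7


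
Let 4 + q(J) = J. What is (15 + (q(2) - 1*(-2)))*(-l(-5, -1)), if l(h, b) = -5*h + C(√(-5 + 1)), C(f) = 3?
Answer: -420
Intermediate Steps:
q(J) = -4 + J
l(h, b) = 3 - 5*h (l(h, b) = -5*h + 3 = 3 - 5*h)
(15 + (q(2) - 1*(-2)))*(-l(-5, -1)) = (15 + ((-4 + 2) - 1*(-2)))*(-(3 - 5*(-5))) = (15 + (-2 + 2))*(-(3 + 25)) = (15 + 0)*(-1*28) = 15*(-28) = -420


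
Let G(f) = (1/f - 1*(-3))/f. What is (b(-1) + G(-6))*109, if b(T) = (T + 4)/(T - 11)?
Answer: -1417/18 ≈ -78.722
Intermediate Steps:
b(T) = (4 + T)/(-11 + T)
G(f) = (3 + 1/f)/f (G(f) = (1/f + 3)/f = (3 + 1/f)/f)
(b(-1) + G(-6))*109 = ((4 - 1)/(-11 - 1) + (1 + 3*(-6))/(-6)²)*109 = (3/(-12) + (1 - 18)/36)*109 = (-1/12*3 + (1/36)*(-17))*109 = (-¼ - 17/36)*109 = -13/18*109 = -1417/18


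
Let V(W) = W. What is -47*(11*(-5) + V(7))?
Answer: 2256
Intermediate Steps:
-47*(11*(-5) + V(7)) = -47*(11*(-5) + 7) = -47*(-55 + 7) = -47*(-48) = 2256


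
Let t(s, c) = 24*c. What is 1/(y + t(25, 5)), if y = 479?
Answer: 1/599 ≈ 0.0016694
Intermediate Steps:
1/(y + t(25, 5)) = 1/(479 + 24*5) = 1/(479 + 120) = 1/599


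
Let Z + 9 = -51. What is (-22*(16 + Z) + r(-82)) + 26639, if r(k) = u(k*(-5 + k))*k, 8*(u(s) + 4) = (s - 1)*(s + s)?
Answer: -1043151916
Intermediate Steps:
Z = -60 (Z = -9 - 51 = -60)
u(s) = -4 + s*(-1 + s)/4 (u(s) = -4 + ((s - 1)*(s + s))/8 = -4 + ((-1 + s)*(2*s))/8 = -4 + (2*s*(-1 + s))/8 = -4 + s*(-1 + s)/4)
r(k) = k*(-4 - k*(-5 + k)/4 + k**2*(-5 + k)**2/4) (r(k) = (-4 - k*(-5 + k)/4 + (k*(-5 + k))**2/4)*k = (-4 - k*(-5 + k)/4 + (k**2*(-5 + k)**2)/4)*k = (-4 - k*(-5 + k)/4 + k**2*(-5 + k)**2/4)*k = k*(-4 - k*(-5 + k)/4 + k**2*(-5 + k)**2/4))
(-22*(16 + Z) + r(-82)) + 26639 = (-22*(16 - 60) - 1/4*(-82)*(16 - 82*(-5 - 82) - 1*(-82)**2*(-5 - 82)**2)) + 26639 = (-22*(-44) - 1/4*(-82)*(16 - 82*(-87) - 1*6724*(-87)**2)) + 26639 = (968 - 1/4*(-82)*(16 + 7134 - 1*6724*7569)) + 26639 = (968 - 1/4*(-82)*(16 + 7134 - 50893956)) + 26639 = (968 - 1/4*(-82)*(-50886806)) + 26639 = (968 - 1043179523) + 26639 = -1043178555 + 26639 = -1043151916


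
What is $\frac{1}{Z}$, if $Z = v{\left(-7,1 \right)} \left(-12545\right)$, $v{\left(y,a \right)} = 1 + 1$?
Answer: $- \frac{1}{25090} \approx -3.9857 \cdot 10^{-5}$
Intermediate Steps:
$v{\left(y,a \right)} = 2$
$Z = -25090$ ($Z = 2 \left(-12545\right) = -25090$)
$\frac{1}{Z} = \frac{1}{-25090} = - \frac{1}{25090}$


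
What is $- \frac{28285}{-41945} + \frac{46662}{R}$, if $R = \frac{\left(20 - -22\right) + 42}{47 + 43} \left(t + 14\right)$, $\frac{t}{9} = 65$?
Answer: $\frac{422796598}{5025011} \approx 84.138$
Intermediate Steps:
$t = 585$ ($t = 9 \cdot 65 = 585$)
$R = \frac{8386}{15}$ ($R = \frac{\left(20 - -22\right) + 42}{47 + 43} \left(585 + 14\right) = \frac{\left(20 + 22\right) + 42}{90} \cdot 599 = \left(42 + 42\right) \frac{1}{90} \cdot 599 = 84 \cdot \frac{1}{90} \cdot 599 = \frac{14}{15} \cdot 599 = \frac{8386}{15} \approx 559.07$)
$- \frac{28285}{-41945} + \frac{46662}{R} = - \frac{28285}{-41945} + \frac{46662}{\frac{8386}{15}} = \left(-28285\right) \left(- \frac{1}{41945}\right) + 46662 \cdot \frac{15}{8386} = \frac{5657}{8389} + \frac{49995}{599} = \frac{422796598}{5025011}$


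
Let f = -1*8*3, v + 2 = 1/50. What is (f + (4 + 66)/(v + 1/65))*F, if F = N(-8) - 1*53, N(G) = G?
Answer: 4645028/1277 ≈ 3637.5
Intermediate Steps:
v = -99/50 (v = -2 + 1/50 = -99/50 ≈ -1.9800)
F = -61 (F = -8 - 1*53 = -8 - 53 = -61)
f = -24 (f = -8*3 = -24)
(f + (4 + 66)/(v + 1/65))*F = (-24 + (4 + 66)/(-99/50 + 1/65))*(-61) = (-24 + 70/(-99/50 + 1/65))*(-61) = (-24 + 70/(-1277/650))*(-61) = (-24 + 70*(-650/1277))*(-61) = (-24 - 45500/1277)*(-61) = -76148/1277*(-61) = 4645028/1277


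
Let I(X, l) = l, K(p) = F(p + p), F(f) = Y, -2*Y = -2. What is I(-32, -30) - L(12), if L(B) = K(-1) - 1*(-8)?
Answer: -39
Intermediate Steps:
Y = 1 (Y = -1/2*(-2) = 1)
F(f) = 1
K(p) = 1
L(B) = 9 (L(B) = 1 - 1*(-8) = 1 + 8 = 9)
I(-32, -30) - L(12) = -30 - 1*9 = -30 - 9 = -39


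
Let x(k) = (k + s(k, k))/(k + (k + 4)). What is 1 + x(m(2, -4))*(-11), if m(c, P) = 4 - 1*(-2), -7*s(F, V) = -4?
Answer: -197/56 ≈ -3.5179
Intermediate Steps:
s(F, V) = 4/7 (s(F, V) = -⅐*(-4) = 4/7)
m(c, P) = 6 (m(c, P) = 4 + 2 = 6)
x(k) = (4/7 + k)/(4 + 2*k) (x(k) = (k + 4/7)/(k + (k + 4)) = (4/7 + k)/(k + (4 + k)) = (4/7 + k)/(4 + 2*k))
1 + x(m(2, -4))*(-11) = 1 + ((4 + 7*6)/(14*(2 + 6)))*(-11) = 1 + ((1/14)*(4 + 42)/8)*(-11) = 1 + ((1/14)*(⅛)*46)*(-11) = 1 + (23/56)*(-11) = 1 - 253/56 = -197/56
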